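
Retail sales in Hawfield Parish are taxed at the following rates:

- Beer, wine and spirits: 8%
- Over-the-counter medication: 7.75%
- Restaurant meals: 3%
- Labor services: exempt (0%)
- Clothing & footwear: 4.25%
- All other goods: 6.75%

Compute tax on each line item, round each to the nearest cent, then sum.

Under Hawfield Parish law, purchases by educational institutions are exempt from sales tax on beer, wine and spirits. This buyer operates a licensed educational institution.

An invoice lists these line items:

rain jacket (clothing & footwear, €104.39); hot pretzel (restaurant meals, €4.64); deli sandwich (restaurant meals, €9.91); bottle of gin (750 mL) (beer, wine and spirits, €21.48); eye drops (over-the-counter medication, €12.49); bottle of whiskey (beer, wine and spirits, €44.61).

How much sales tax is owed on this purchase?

€5.85

Rain jacket €104.39: clothing & footwear → 4.25% → €4.44
Hot pretzel €4.64: restaurant meals → 3% → €0.14
Deli sandwich €9.91: restaurant meals → 3% → €0.30
Bottle of gin (750 mL) €21.48: beer, wine and spirits, buyer-exempt → 0% → €0.00
Eye drops €12.49: over-the-counter medication → 7.75% → €0.97
Bottle of whiskey €44.61: beer, wine and spirits, buyer-exempt → 0% → €0.00
Total tax = €4.44 + €0.14 + €0.30 + €0.97 = €5.85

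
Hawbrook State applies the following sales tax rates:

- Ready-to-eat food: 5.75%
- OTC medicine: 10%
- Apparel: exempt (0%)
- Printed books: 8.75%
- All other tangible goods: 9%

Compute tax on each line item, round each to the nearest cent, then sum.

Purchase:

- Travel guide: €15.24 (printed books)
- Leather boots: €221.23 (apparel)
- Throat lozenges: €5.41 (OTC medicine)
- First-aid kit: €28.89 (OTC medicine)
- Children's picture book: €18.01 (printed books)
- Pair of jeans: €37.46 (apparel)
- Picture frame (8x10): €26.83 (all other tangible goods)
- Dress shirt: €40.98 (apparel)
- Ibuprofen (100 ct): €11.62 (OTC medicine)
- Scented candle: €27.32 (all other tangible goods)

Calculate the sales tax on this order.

€12.37

Travel guide €15.24: printed books → 8.75% → €1.33
Leather boots €221.23: apparel → 0% → €0.00
Throat lozenges €5.41: OTC medicine → 10% → €0.54
First-aid kit €28.89: OTC medicine → 10% → €2.89
Children's picture book €18.01: printed books → 8.75% → €1.58
Pair of jeans €37.46: apparel → 0% → €0.00
Picture frame (8x10) €26.83: all other tangible goods → 9% → €2.41
Dress shirt €40.98: apparel → 0% → €0.00
Ibuprofen (100 ct) €11.62: OTC medicine → 10% → €1.16
Scented candle €27.32: all other tangible goods → 9% → €2.46
Total tax = €1.33 + €0.54 + €2.89 + €1.58 + €2.41 + €1.16 + €2.46 = €12.37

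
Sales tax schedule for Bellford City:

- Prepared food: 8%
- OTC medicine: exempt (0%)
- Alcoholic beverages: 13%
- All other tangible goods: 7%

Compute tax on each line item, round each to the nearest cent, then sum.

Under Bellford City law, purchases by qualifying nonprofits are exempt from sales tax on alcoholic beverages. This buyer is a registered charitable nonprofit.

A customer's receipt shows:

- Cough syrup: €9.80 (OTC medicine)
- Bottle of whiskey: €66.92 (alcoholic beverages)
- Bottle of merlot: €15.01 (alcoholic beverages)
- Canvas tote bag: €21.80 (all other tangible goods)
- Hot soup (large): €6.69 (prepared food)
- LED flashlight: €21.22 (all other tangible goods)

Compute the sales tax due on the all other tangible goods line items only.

Canvas tote bag €21.80: all other tangible goods → 7% → €1.53
LED flashlight €21.22: all other tangible goods → 7% → €1.49
Tax on all other tangible goods = €1.53 + €1.49 = €3.02

€3.02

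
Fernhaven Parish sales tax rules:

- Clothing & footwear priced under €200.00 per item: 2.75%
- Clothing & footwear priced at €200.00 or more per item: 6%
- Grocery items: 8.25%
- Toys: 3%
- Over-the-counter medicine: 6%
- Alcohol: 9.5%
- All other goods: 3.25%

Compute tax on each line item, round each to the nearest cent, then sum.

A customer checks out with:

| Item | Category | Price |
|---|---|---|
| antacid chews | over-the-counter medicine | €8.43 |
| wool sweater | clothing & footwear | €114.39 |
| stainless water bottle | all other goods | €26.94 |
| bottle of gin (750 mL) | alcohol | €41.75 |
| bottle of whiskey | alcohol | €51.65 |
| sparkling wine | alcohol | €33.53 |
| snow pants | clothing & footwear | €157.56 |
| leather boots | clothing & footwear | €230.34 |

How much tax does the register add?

Antacid chews €8.43: over-the-counter medicine → 6% → €0.51
Wool sweater €114.39: clothing & footwear, under €200.00 → 2.75% → €3.15
Stainless water bottle €26.94: all other goods → 3.25% → €0.88
Bottle of gin (750 mL) €41.75: alcohol → 9.5% → €3.97
Bottle of whiskey €51.65: alcohol → 9.5% → €4.91
Sparkling wine €33.53: alcohol → 9.5% → €3.19
Snow pants €157.56: clothing & footwear, under €200.00 → 2.75% → €4.33
Leather boots €230.34: clothing & footwear, €200.00 or more → 6% → €13.82
Total tax = €0.51 + €3.15 + €0.88 + €3.97 + €4.91 + €3.19 + €4.33 + €13.82 = €34.76

€34.76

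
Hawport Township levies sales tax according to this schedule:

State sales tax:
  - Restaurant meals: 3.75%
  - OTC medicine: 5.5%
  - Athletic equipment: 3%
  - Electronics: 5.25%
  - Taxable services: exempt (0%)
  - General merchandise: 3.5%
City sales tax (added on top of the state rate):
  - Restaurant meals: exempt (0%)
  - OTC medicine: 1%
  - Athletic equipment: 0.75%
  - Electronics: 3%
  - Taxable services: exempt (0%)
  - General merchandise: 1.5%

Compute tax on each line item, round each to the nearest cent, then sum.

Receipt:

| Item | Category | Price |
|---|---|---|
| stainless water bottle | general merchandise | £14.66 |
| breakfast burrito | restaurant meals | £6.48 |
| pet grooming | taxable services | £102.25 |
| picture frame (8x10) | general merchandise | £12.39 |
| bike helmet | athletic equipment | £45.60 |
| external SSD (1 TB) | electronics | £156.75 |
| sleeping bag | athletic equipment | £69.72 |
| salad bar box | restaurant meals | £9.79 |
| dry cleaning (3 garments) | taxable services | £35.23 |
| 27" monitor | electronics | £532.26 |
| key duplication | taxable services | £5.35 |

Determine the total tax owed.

Stainless water bottle £14.66: general merchandise → 3.5% + 1.5% city = 5% → £0.73
Breakfast burrito £6.48: restaurant meals → 3.75% + 0% city = 3.75% → £0.24
Pet grooming £102.25: taxable services → 0% + 0% city = 0% → £0.00
Picture frame (8x10) £12.39: general merchandise → 3.5% + 1.5% city = 5% → £0.62
Bike helmet £45.60: athletic equipment → 3% + 0.75% city = 3.75% → £1.71
External SSD (1 TB) £156.75: electronics → 5.25% + 3% city = 8.25% → £12.93
Sleeping bag £69.72: athletic equipment → 3% + 0.75% city = 3.75% → £2.61
Salad bar box £9.79: restaurant meals → 3.75% + 0% city = 3.75% → £0.37
Dry cleaning (3 garments) £35.23: taxable services → 0% + 0% city = 0% → £0.00
27" monitor £532.26: electronics → 5.25% + 3% city = 8.25% → £43.91
Key duplication £5.35: taxable services → 0% + 0% city = 0% → £0.00
Total tax = £0.73 + £0.24 + £0.62 + £1.71 + £12.93 + £2.61 + £0.37 + £43.91 = £63.12

£63.12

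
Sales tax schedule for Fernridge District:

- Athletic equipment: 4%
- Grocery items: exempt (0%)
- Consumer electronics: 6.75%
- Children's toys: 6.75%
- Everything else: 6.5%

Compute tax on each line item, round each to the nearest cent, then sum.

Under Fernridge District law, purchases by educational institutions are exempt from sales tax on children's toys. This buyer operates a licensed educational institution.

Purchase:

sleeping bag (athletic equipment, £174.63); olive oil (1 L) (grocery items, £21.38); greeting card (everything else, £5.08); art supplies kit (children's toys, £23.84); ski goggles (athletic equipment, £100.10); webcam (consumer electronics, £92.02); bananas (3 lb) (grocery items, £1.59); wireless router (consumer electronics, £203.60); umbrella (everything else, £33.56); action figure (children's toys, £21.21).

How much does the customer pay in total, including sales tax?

Sleeping bag £174.63: athletic equipment → 4% → £6.99
Olive oil (1 L) £21.38: grocery items → 0% → £0.00
Greeting card £5.08: everything else → 6.5% → £0.33
Art supplies kit £23.84: children's toys, buyer-exempt → 0% → £0.00
Ski goggles £100.10: athletic equipment → 4% → £4.00
Webcam £92.02: consumer electronics → 6.75% → £6.21
Bananas (3 lb) £1.59: grocery items → 0% → £0.00
Wireless router £203.60: consumer electronics → 6.75% → £13.74
Umbrella £33.56: everything else → 6.5% → £2.18
Action figure £21.21: children's toys, buyer-exempt → 0% → £0.00
Subtotal = £677.01; tax = £33.45; total due = £710.46

£710.46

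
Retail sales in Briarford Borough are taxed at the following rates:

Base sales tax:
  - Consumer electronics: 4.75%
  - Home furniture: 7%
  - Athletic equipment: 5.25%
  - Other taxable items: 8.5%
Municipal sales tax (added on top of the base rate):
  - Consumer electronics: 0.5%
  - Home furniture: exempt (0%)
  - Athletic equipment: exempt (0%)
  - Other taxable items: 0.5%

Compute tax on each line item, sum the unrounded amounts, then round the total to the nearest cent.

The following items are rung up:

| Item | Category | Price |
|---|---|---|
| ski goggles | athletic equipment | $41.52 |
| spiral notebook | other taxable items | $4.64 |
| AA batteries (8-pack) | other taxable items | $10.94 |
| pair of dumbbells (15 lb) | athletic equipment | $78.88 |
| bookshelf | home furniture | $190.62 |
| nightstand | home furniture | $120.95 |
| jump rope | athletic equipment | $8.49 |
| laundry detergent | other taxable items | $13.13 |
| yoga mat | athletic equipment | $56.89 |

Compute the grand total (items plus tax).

Ski goggles $41.52: athletic equipment → 5.25% + 0% municipal = 5.25% → $2.1798
Spiral notebook $4.64: other taxable items → 8.5% + 0.5% municipal = 9% → $0.4176
AA batteries (8-pack) $10.94: other taxable items → 8.5% + 0.5% municipal = 9% → $0.9846
Pair of dumbbells (15 lb) $78.88: athletic equipment → 5.25% + 0% municipal = 5.25% → $4.1412
Bookshelf $190.62: home furniture → 7% + 0% municipal = 7% → $13.3434
Nightstand $120.95: home furniture → 7% + 0% municipal = 7% → $8.4665
Jump rope $8.49: athletic equipment → 5.25% + 0% municipal = 5.25% → $0.445725
Laundry detergent $13.13: other taxable items → 8.5% + 0.5% municipal = 9% → $1.1817
Yoga mat $56.89: athletic equipment → 5.25% + 0% municipal = 5.25% → $2.986725
Subtotal = $526.06; unrounded tax = $34.14725 → $34.15; total due = $560.21

$560.21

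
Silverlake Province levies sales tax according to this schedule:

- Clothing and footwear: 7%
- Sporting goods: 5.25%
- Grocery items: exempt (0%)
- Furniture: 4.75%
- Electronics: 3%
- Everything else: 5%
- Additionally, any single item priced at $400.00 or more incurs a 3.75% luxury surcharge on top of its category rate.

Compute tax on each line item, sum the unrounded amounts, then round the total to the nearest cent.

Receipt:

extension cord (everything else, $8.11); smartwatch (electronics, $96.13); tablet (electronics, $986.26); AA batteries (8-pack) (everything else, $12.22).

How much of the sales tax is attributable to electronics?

$69.46

Smartwatch $96.13: electronics → 3% → $2.8839
Tablet $986.26: electronics → 3% + 3.75% surcharge = 6.75% → $66.57255
Tax on electronics: unrounded sum = $69.45645 → $69.46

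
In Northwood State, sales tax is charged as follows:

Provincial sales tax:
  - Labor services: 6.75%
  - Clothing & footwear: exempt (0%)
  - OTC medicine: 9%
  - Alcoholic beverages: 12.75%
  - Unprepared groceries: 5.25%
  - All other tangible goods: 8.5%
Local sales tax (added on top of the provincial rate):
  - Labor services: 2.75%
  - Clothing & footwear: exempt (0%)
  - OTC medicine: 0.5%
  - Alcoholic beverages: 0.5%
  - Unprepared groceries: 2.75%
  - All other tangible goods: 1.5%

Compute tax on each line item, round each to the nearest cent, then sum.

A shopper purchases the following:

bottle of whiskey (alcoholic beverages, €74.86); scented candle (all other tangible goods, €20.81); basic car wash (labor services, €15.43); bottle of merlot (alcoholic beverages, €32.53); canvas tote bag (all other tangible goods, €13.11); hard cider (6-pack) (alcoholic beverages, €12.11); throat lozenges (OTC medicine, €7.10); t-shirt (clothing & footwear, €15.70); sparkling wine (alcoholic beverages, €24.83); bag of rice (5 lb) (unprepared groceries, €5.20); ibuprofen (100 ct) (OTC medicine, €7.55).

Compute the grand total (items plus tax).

Bottle of whiskey €74.86: alcoholic beverages → 12.75% + 0.5% local = 13.25% → €9.92
Scented candle €20.81: all other tangible goods → 8.5% + 1.5% local = 10% → €2.08
Basic car wash €15.43: labor services → 6.75% + 2.75% local = 9.5% → €1.47
Bottle of merlot €32.53: alcoholic beverages → 12.75% + 0.5% local = 13.25% → €4.31
Canvas tote bag €13.11: all other tangible goods → 8.5% + 1.5% local = 10% → €1.31
Hard cider (6-pack) €12.11: alcoholic beverages → 12.75% + 0.5% local = 13.25% → €1.60
Throat lozenges €7.10: OTC medicine → 9% + 0.5% local = 9.5% → €0.67
T-shirt €15.70: clothing & footwear → 0% + 0% local = 0% → €0.00
Sparkling wine €24.83: alcoholic beverages → 12.75% + 0.5% local = 13.25% → €3.29
Bag of rice (5 lb) €5.20: unprepared groceries → 5.25% + 2.75% local = 8% → €0.42
Ibuprofen (100 ct) €7.55: OTC medicine → 9% + 0.5% local = 9.5% → €0.72
Subtotal = €229.23; tax = €25.79; total due = €255.02

€255.02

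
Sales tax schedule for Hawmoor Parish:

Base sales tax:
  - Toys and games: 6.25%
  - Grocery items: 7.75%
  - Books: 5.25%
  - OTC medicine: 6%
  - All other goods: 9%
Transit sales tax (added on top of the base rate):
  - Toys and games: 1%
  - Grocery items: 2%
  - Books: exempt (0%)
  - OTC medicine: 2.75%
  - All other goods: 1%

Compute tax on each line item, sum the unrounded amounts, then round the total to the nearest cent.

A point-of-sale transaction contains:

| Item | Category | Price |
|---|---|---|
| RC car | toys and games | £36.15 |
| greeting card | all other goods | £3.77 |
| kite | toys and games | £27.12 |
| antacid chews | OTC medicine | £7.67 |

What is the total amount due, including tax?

£80.35

RC car £36.15: toys and games → 6.25% + 1% transit = 7.25% → £2.620875
Greeting card £3.77: all other goods → 9% + 1% transit = 10% → £0.377
Kite £27.12: toys and games → 6.25% + 1% transit = 7.25% → £1.9662
Antacid chews £7.67: OTC medicine → 6% + 2.75% transit = 8.75% → £0.671125
Subtotal = £74.71; unrounded tax = £5.6352 → £5.64; total due = £80.35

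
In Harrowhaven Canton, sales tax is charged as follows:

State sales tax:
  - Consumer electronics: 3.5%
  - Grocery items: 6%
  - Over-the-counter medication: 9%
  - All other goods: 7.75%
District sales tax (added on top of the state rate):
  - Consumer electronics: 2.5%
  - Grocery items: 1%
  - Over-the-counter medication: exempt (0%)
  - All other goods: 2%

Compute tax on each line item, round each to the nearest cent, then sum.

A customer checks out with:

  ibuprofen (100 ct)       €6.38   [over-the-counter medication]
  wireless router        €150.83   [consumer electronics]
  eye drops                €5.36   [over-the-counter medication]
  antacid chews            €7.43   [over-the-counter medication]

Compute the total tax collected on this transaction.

Ibuprofen (100 ct) €6.38: over-the-counter medication → 9% + 0% district = 9% → €0.57
Wireless router €150.83: consumer electronics → 3.5% + 2.5% district = 6% → €9.05
Eye drops €5.36: over-the-counter medication → 9% + 0% district = 9% → €0.48
Antacid chews €7.43: over-the-counter medication → 9% + 0% district = 9% → €0.67
Total tax = €0.57 + €9.05 + €0.48 + €0.67 = €10.77

€10.77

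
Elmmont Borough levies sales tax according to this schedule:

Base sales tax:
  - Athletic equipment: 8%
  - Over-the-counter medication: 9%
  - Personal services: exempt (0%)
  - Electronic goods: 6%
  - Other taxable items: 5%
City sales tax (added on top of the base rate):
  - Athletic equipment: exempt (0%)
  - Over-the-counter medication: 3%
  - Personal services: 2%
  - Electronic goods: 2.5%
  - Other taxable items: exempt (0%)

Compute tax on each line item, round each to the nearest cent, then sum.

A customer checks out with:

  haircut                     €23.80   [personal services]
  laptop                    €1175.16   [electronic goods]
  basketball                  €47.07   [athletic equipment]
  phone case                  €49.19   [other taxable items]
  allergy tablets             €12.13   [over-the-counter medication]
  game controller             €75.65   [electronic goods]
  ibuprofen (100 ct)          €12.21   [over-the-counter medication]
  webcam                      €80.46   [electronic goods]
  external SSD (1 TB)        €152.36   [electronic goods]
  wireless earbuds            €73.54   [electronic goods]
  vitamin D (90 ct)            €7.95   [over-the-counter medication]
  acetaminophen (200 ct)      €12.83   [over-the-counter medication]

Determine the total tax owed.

Haircut €23.80: personal services → 0% + 2% city = 2% → €0.48
Laptop €1175.16: electronic goods → 6% + 2.5% city = 8.5% → €99.89
Basketball €47.07: athletic equipment → 8% + 0% city = 8% → €3.77
Phone case €49.19: other taxable items → 5% + 0% city = 5% → €2.46
Allergy tablets €12.13: over-the-counter medication → 9% + 3% city = 12% → €1.46
Game controller €75.65: electronic goods → 6% + 2.5% city = 8.5% → €6.43
Ibuprofen (100 ct) €12.21: over-the-counter medication → 9% + 3% city = 12% → €1.47
Webcam €80.46: electronic goods → 6% + 2.5% city = 8.5% → €6.84
External SSD (1 TB) €152.36: electronic goods → 6% + 2.5% city = 8.5% → €12.95
Wireless earbuds €73.54: electronic goods → 6% + 2.5% city = 8.5% → €6.25
Vitamin D (90 ct) €7.95: over-the-counter medication → 9% + 3% city = 12% → €0.95
Acetaminophen (200 ct) €12.83: over-the-counter medication → 9% + 3% city = 12% → €1.54
Total tax = €0.48 + €99.89 + €3.77 + €2.46 + €1.46 + €6.43 + €1.47 + €6.84 + €12.95 + €6.25 + €0.95 + €1.54 = €144.49

€144.49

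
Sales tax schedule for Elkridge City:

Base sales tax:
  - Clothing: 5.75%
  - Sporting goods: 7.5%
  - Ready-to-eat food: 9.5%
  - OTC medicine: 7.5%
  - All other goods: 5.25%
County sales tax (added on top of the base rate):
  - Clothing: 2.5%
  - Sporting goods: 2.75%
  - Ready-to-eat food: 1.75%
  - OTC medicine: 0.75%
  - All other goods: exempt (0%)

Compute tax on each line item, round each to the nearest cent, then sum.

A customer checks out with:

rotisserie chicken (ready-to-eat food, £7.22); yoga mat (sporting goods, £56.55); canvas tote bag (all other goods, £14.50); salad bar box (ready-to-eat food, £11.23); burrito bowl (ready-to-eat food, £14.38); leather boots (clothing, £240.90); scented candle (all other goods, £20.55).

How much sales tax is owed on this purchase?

Rotisserie chicken £7.22: ready-to-eat food → 9.5% + 1.75% county = 11.25% → £0.81
Yoga mat £56.55: sporting goods → 7.5% + 2.75% county = 10.25% → £5.80
Canvas tote bag £14.50: all other goods → 5.25% + 0% county = 5.25% → £0.76
Salad bar box £11.23: ready-to-eat food → 9.5% + 1.75% county = 11.25% → £1.26
Burrito bowl £14.38: ready-to-eat food → 9.5% + 1.75% county = 11.25% → £1.62
Leather boots £240.90: clothing → 5.75% + 2.5% county = 8.25% → £19.87
Scented candle £20.55: all other goods → 5.25% + 0% county = 5.25% → £1.08
Total tax = £0.81 + £5.80 + £0.76 + £1.26 + £1.62 + £19.87 + £1.08 = £31.20

£31.20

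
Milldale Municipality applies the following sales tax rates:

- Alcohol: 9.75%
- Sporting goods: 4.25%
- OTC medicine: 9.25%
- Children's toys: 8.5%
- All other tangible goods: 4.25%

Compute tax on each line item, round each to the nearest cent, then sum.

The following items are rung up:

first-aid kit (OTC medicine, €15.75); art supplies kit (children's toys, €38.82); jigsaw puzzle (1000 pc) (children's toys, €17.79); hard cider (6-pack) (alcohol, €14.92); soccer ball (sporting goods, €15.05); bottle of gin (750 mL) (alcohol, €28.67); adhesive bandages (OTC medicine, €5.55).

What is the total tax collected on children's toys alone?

€4.81

Art supplies kit €38.82: children's toys → 8.5% → €3.30
Jigsaw puzzle (1000 pc) €17.79: children's toys → 8.5% → €1.51
Tax on children's toys = €3.30 + €1.51 = €4.81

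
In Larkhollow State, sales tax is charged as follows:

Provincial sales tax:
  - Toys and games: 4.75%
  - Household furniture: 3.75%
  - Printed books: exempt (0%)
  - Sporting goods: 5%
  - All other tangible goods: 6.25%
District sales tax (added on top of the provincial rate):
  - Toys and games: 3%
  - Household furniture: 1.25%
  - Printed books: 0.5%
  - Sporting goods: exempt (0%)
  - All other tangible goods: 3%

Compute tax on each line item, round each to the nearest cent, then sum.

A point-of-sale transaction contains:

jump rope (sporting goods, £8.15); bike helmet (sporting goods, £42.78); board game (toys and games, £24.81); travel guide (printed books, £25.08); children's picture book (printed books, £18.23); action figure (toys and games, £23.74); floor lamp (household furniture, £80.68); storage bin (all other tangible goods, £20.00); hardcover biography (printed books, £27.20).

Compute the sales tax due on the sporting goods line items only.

Jump rope £8.15: sporting goods → 5% + 0% district = 5% → £0.41
Bike helmet £42.78: sporting goods → 5% + 0% district = 5% → £2.14
Tax on sporting goods = £0.41 + £2.14 = £2.55

£2.55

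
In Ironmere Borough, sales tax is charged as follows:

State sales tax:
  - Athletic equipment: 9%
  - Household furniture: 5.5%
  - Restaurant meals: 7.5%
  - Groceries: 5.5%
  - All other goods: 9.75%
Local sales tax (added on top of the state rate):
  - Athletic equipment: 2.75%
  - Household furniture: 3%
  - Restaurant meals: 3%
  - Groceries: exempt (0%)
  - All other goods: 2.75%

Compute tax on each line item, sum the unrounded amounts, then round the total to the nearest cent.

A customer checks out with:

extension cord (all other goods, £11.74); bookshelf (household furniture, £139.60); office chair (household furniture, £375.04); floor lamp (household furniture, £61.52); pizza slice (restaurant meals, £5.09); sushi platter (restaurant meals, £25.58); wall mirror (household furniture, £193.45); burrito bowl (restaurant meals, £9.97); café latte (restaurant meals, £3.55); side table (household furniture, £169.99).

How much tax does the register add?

£85.97

Extension cord £11.74: all other goods → 9.75% + 2.75% local = 12.5% → £1.4675
Bookshelf £139.60: household furniture → 5.5% + 3% local = 8.5% → £11.866
Office chair £375.04: household furniture → 5.5% + 3% local = 8.5% → £31.8784
Floor lamp £61.52: household furniture → 5.5% + 3% local = 8.5% → £5.2292
Pizza slice £5.09: restaurant meals → 7.5% + 3% local = 10.5% → £0.53445
Sushi platter £25.58: restaurant meals → 7.5% + 3% local = 10.5% → £2.6859
Wall mirror £193.45: household furniture → 5.5% + 3% local = 8.5% → £16.44325
Burrito bowl £9.97: restaurant meals → 7.5% + 3% local = 10.5% → £1.04685
Café latte £3.55: restaurant meals → 7.5% + 3% local = 10.5% → £0.37275
Side table £169.99: household furniture → 5.5% + 3% local = 8.5% → £14.44915
Unrounded tax sum = £85.97345 → £85.97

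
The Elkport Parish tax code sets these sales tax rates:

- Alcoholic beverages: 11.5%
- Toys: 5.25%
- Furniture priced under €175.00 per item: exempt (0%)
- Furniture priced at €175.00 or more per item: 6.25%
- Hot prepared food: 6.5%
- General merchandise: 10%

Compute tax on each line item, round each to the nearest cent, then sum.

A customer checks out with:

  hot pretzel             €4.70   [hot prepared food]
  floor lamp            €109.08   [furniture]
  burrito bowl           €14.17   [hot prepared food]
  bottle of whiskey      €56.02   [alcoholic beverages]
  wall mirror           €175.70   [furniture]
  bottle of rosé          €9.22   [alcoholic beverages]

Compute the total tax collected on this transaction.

€19.71

Hot pretzel €4.70: hot prepared food → 6.5% → €0.31
Floor lamp €109.08: furniture, under €175.00 → 0% → €0.00
Burrito bowl €14.17: hot prepared food → 6.5% → €0.92
Bottle of whiskey €56.02: alcoholic beverages → 11.5% → €6.44
Wall mirror €175.70: furniture, €175.00 or more → 6.25% → €10.98
Bottle of rosé €9.22: alcoholic beverages → 11.5% → €1.06
Total tax = €0.31 + €0.92 + €6.44 + €10.98 + €1.06 = €19.71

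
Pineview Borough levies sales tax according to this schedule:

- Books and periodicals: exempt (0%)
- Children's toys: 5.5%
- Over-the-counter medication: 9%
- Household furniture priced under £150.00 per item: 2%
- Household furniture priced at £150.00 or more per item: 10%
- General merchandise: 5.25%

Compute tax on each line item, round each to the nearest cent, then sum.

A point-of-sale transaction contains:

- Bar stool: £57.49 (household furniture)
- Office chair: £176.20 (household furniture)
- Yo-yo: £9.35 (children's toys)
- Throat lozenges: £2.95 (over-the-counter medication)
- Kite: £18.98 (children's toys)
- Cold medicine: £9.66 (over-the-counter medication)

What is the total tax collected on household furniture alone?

£18.77

Bar stool £57.49: household furniture, under £150.00 → 2% → £1.15
Office chair £176.20: household furniture, £150.00 or more → 10% → £17.62
Tax on household furniture = £1.15 + £17.62 = £18.77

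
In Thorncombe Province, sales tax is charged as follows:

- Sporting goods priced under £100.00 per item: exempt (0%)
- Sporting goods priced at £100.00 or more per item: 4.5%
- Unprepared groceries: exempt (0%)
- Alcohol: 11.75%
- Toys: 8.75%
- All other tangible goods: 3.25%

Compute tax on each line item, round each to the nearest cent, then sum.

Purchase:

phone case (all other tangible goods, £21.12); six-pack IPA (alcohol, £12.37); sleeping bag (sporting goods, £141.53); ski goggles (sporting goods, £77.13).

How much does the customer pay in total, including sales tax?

£260.66

Phone case £21.12: all other tangible goods → 3.25% → £0.69
Six-pack IPA £12.37: alcohol → 11.75% → £1.45
Sleeping bag £141.53: sporting goods, £100.00 or more → 4.5% → £6.37
Ski goggles £77.13: sporting goods, under £100.00 → 0% → £0.00
Subtotal = £252.15; tax = £8.51; total due = £260.66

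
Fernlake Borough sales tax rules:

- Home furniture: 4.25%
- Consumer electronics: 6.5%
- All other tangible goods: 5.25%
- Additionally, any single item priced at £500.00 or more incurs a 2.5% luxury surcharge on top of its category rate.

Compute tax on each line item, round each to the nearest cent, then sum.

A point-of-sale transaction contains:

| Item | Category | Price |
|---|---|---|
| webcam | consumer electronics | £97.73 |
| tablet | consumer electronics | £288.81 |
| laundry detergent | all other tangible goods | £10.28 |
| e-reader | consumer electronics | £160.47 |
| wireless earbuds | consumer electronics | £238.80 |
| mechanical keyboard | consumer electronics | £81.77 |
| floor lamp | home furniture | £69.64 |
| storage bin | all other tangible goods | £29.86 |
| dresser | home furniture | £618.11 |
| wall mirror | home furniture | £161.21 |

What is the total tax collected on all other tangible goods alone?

Laundry detergent £10.28: all other tangible goods → 5.25% → £0.54
Storage bin £29.86: all other tangible goods → 5.25% → £1.57
Tax on all other tangible goods = £0.54 + £1.57 = £2.11

£2.11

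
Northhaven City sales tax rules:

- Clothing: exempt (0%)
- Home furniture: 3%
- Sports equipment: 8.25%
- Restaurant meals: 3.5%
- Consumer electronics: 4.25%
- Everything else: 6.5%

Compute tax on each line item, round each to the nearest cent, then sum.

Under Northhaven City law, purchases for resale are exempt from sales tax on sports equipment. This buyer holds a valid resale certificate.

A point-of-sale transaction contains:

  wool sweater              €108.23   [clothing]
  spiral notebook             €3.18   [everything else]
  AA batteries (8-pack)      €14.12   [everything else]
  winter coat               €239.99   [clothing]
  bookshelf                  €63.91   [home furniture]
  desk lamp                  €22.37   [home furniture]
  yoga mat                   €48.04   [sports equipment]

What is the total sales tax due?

Wool sweater €108.23: clothing → 0% → €0.00
Spiral notebook €3.18: everything else → 6.5% → €0.21
AA batteries (8-pack) €14.12: everything else → 6.5% → €0.92
Winter coat €239.99: clothing → 0% → €0.00
Bookshelf €63.91: home furniture → 3% → €1.92
Desk lamp €22.37: home furniture → 3% → €0.67
Yoga mat €48.04: sports equipment, buyer-exempt → 0% → €0.00
Total tax = €0.21 + €0.92 + €1.92 + €0.67 = €3.72

€3.72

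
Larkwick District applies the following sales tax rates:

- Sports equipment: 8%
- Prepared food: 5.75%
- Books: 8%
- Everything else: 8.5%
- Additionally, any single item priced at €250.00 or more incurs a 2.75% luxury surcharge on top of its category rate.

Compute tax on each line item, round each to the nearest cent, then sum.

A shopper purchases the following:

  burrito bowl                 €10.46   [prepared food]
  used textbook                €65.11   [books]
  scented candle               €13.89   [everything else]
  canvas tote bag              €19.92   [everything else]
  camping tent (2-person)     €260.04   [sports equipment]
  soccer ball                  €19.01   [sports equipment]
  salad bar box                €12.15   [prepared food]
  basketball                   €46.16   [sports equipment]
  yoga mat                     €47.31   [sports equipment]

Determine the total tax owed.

€46.32

Burrito bowl €10.46: prepared food → 5.75% → €0.60
Used textbook €65.11: books → 8% → €5.21
Scented candle €13.89: everything else → 8.5% → €1.18
Canvas tote bag €19.92: everything else → 8.5% → €1.69
Camping tent (2-person) €260.04: sports equipment → 8% + 2.75% surcharge = 10.75% → €27.95
Soccer ball €19.01: sports equipment → 8% → €1.52
Salad bar box €12.15: prepared food → 5.75% → €0.70
Basketball €46.16: sports equipment → 8% → €3.69
Yoga mat €47.31: sports equipment → 8% → €3.78
Total tax = €0.60 + €5.21 + €1.18 + €1.69 + €27.95 + €1.52 + €0.70 + €3.69 + €3.78 = €46.32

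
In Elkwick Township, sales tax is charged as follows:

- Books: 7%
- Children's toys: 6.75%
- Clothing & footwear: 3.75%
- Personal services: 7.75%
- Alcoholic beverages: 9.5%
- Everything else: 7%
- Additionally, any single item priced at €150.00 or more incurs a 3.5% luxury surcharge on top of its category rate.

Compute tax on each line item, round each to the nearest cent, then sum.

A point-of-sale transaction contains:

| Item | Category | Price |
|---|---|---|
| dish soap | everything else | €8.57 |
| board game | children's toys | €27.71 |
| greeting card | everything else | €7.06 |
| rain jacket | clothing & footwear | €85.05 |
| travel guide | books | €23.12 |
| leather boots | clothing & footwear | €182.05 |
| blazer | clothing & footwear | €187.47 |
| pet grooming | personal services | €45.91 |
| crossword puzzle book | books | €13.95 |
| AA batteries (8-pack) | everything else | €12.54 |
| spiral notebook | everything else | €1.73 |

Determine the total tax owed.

Dish soap €8.57: everything else → 7% → €0.60
Board game €27.71: children's toys → 6.75% → €1.87
Greeting card €7.06: everything else → 7% → €0.49
Rain jacket €85.05: clothing & footwear → 3.75% → €3.19
Travel guide €23.12: books → 7% → €1.62
Leather boots €182.05: clothing & footwear → 3.75% + 3.5% surcharge = 7.25% → €13.20
Blazer €187.47: clothing & footwear → 3.75% + 3.5% surcharge = 7.25% → €13.59
Pet grooming €45.91: personal services → 7.75% → €3.56
Crossword puzzle book €13.95: books → 7% → €0.98
AA batteries (8-pack) €12.54: everything else → 7% → €0.88
Spiral notebook €1.73: everything else → 7% → €0.12
Total tax = €0.60 + €1.87 + €0.49 + €3.19 + €1.62 + €13.20 + €13.59 + €3.56 + €0.98 + €0.88 + €0.12 = €40.10

€40.10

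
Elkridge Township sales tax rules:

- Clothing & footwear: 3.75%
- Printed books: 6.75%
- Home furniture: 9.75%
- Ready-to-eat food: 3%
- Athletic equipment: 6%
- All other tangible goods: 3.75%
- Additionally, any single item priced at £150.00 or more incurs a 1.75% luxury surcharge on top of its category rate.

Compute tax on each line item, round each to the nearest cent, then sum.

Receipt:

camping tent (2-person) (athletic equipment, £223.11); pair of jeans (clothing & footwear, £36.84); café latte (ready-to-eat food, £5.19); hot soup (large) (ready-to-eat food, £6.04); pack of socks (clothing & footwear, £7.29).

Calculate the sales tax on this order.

£19.28

Camping tent (2-person) £223.11: athletic equipment → 6% + 1.75% surcharge = 7.75% → £17.29
Pair of jeans £36.84: clothing & footwear → 3.75% → £1.38
Café latte £5.19: ready-to-eat food → 3% → £0.16
Hot soup (large) £6.04: ready-to-eat food → 3% → £0.18
Pack of socks £7.29: clothing & footwear → 3.75% → £0.27
Total tax = £17.29 + £1.38 + £0.16 + £0.18 + £0.27 = £19.28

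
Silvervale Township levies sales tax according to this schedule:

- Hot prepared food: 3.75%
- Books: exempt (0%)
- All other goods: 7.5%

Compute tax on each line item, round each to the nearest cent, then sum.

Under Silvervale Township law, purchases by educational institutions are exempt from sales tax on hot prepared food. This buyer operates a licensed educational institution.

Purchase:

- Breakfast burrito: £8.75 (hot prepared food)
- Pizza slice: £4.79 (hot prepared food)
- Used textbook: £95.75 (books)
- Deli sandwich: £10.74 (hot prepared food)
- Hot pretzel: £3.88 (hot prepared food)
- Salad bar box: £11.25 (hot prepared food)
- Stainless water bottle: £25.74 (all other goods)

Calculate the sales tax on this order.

£1.93

Breakfast burrito £8.75: hot prepared food, buyer-exempt → 0% → £0.00
Pizza slice £4.79: hot prepared food, buyer-exempt → 0% → £0.00
Used textbook £95.75: books → 0% → £0.00
Deli sandwich £10.74: hot prepared food, buyer-exempt → 0% → £0.00
Hot pretzel £3.88: hot prepared food, buyer-exempt → 0% → £0.00
Salad bar box £11.25: hot prepared food, buyer-exempt → 0% → £0.00
Stainless water bottle £25.74: all other goods → 7.5% → £1.93
Total tax = £1.93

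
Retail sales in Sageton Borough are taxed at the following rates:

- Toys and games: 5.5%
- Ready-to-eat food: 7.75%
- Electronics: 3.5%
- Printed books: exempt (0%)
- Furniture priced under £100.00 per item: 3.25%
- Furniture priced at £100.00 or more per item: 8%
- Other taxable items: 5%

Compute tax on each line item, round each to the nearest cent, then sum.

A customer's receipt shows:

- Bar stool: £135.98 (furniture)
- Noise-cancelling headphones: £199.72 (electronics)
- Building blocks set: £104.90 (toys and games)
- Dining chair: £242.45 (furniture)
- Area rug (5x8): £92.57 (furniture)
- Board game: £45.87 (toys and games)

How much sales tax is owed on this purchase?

£48.57

Bar stool £135.98: furniture, £100.00 or more → 8% → £10.88
Noise-cancelling headphones £199.72: electronics → 3.5% → £6.99
Building blocks set £104.90: toys and games → 5.5% → £5.77
Dining chair £242.45: furniture, £100.00 or more → 8% → £19.40
Area rug (5x8) £92.57: furniture, under £100.00 → 3.25% → £3.01
Board game £45.87: toys and games → 5.5% → £2.52
Total tax = £10.88 + £6.99 + £5.77 + £19.40 + £3.01 + £2.52 = £48.57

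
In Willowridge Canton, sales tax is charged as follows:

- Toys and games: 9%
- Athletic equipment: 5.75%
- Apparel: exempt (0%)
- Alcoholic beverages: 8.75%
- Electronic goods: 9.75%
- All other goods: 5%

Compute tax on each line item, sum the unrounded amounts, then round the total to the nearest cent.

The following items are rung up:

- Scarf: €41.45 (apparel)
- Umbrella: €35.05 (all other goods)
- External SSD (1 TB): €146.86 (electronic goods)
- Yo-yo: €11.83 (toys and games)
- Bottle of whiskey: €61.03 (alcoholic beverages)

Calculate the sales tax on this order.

€22.48

Scarf €41.45: apparel → 0% → €0.00
Umbrella €35.05: all other goods → 5% → €1.7525
External SSD (1 TB) €146.86: electronic goods → 9.75% → €14.31885
Yo-yo €11.83: toys and games → 9% → €1.0647
Bottle of whiskey €61.03: alcoholic beverages → 8.75% → €5.340125
Unrounded tax sum = €22.476175 → €22.48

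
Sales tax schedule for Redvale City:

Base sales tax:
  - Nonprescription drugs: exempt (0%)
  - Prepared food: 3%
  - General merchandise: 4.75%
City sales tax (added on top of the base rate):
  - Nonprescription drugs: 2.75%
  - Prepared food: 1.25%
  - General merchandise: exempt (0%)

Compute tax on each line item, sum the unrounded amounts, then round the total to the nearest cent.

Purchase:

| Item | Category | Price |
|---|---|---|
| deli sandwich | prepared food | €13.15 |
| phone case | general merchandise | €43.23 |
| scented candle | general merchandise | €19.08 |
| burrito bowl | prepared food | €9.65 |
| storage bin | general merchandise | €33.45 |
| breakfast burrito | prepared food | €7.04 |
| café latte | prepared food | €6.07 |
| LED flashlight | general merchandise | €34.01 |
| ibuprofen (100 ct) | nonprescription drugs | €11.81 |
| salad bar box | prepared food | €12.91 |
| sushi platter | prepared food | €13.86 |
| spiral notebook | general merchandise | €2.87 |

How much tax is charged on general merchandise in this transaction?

Phone case €43.23: general merchandise → 4.75% + 0% city = 4.75% → €2.053425
Scented candle €19.08: general merchandise → 4.75% + 0% city = 4.75% → €0.9063
Storage bin €33.45: general merchandise → 4.75% + 0% city = 4.75% → €1.588875
LED flashlight €34.01: general merchandise → 4.75% + 0% city = 4.75% → €1.615475
Spiral notebook €2.87: general merchandise → 4.75% + 0% city = 4.75% → €0.136325
Tax on general merchandise: unrounded sum = €6.3004 → €6.30

€6.30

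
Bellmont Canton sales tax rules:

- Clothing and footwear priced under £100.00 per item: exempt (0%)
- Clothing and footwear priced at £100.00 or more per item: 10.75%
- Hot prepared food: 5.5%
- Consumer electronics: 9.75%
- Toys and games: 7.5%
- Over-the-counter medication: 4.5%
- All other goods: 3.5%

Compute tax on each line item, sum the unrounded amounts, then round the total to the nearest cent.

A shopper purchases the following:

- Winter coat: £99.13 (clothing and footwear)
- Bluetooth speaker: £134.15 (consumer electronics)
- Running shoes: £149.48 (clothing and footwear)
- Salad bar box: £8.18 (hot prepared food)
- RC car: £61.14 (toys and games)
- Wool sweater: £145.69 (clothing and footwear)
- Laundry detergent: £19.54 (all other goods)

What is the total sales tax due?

£50.53

Winter coat £99.13: clothing and footwear, under £100.00 → 0% → £0.00
Bluetooth speaker £134.15: consumer electronics → 9.75% → £13.079625
Running shoes £149.48: clothing and footwear, £100.00 or more → 10.75% → £16.0691
Salad bar box £8.18: hot prepared food → 5.5% → £0.4499
RC car £61.14: toys and games → 7.5% → £4.5855
Wool sweater £145.69: clothing and footwear, £100.00 or more → 10.75% → £15.661675
Laundry detergent £19.54: all other goods → 3.5% → £0.6839
Unrounded tax sum = £50.5297 → £50.53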